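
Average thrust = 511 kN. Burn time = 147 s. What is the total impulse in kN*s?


It = 511 * 147 = 75117 kN*s

75117 kN*s


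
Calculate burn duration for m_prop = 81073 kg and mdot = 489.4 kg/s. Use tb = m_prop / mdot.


tb = 81073 / 489.4 = 165.7 s

165.7 s


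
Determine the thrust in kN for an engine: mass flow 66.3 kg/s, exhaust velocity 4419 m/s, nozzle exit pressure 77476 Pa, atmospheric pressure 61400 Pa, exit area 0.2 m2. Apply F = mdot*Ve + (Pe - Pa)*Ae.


F = 66.3 * 4419 + (77476 - 61400) * 0.2 = 296195.0 N = 296.2 kN

296.2 kN


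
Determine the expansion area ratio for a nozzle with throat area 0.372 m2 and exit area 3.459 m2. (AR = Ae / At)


AR = 3.459 / 0.372 = 9.3

9.3


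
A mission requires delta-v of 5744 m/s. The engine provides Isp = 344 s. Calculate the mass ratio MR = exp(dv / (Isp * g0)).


Ve = 344 * 9.81 = 3374.64 m/s
MR = exp(5744 / 3374.64) = 5.485

5.485


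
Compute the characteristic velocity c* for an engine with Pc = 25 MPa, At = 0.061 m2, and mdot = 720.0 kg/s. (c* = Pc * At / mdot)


c* = 25e6 * 0.061 / 720.0 = 2118 m/s

2118 m/s


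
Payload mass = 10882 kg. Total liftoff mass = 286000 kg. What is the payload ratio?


PR = 10882 / 286000 = 0.038

0.038


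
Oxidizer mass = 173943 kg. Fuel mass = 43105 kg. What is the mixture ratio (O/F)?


MR = 173943 / 43105 = 4.04

4.04


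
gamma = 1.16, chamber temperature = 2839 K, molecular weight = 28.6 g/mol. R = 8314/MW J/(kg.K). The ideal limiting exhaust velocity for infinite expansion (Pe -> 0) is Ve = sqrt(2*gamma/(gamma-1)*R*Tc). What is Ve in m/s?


R = 8314 / 28.6 = 290.7 J/(kg.K)
Ve = sqrt(2 * 1.16 / (1.16 - 1) * 290.7 * 2839) = 3459 m/s

3459 m/s


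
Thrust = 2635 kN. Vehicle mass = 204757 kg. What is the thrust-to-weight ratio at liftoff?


TWR = 2635000 / (204757 * 9.81) = 1.31

1.31


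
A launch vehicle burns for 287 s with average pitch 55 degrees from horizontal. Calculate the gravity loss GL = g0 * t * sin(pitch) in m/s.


GL = 9.81 * 287 * sin(55 deg) = 2306 m/s

2306 m/s


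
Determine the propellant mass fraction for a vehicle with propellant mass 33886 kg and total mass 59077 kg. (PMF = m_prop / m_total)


PMF = 33886 / 59077 = 0.574

0.574


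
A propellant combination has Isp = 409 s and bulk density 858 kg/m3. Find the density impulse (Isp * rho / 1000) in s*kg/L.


rho*Isp = 409 * 858 / 1000 = 351 s*kg/L

351 s*kg/L


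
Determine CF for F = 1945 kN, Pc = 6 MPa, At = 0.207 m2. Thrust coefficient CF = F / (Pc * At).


CF = 1945000 / (6e6 * 0.207) = 1.57

1.57


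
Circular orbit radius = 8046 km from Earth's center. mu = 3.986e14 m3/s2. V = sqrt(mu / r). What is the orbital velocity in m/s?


V = sqrt(3.986e14 / 8046000) = 7038 m/s

7038 m/s


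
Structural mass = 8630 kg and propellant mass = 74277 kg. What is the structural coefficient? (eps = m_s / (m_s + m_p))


eps = 8630 / (8630 + 74277) = 0.1041

0.1041


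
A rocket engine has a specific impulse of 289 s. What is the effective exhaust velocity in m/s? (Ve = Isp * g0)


Ve = Isp * g0 = 289 * 9.81 = 2835.1 m/s

2835.1 m/s


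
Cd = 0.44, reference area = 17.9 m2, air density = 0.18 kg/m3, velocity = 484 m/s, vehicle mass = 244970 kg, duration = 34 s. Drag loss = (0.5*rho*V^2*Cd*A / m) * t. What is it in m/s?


D = 0.5 * 0.18 * 484^2 * 0.44 * 17.9 = 166050.02 N
a = 166050.02 / 244970 = 0.6778 m/s2
dV = 0.6778 * 34 = 23.0 m/s

23.0 m/s


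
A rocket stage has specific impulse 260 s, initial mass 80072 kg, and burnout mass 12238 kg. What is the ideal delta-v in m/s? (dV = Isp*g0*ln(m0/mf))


Ve = 260 * 9.81 = 2550.6 m/s
dV = 2550.6 * ln(80072/12238) = 4791 m/s

4791 m/s


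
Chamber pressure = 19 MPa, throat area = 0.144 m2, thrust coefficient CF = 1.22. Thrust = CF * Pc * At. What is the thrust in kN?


F = 1.22 * 19e6 * 0.144 = 3.3379e+06 N = 3337.9 kN

3337.9 kN


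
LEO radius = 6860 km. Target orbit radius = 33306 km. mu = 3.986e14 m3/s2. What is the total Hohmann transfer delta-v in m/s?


V1 = sqrt(mu/r1) = 7622.66 m/s
dV1 = V1*(sqrt(2*r2/(r1+r2)) - 1) = 2193.77 m/s
V2 = sqrt(mu/r2) = 3459.45 m/s
dV2 = V2*(1 - sqrt(2*r1/(r1+r2))) = 1437.57 m/s
Total dV = 3631 m/s

3631 m/s


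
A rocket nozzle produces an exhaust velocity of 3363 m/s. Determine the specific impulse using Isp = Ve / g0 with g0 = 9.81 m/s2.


Isp = Ve / g0 = 3363 / 9.81 = 342.8 s

342.8 s


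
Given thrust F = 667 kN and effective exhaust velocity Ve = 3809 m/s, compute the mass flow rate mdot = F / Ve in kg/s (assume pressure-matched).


mdot = F / Ve = 667000 / 3809 = 175.1 kg/s

175.1 kg/s


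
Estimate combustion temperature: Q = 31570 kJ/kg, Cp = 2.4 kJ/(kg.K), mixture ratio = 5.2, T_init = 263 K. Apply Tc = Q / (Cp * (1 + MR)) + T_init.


Tc = 31570 / (2.4 * (1 + 5.2)) + 263 = 2385 K

2385 K


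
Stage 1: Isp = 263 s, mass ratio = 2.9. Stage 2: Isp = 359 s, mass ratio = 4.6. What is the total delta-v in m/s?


dV1 = 263 * 9.81 * ln(2.9) = 2747.0 m/s
dV2 = 359 * 9.81 * ln(4.6) = 5374.4 m/s
Total dV = 2747.0 + 5374.4 = 8121.4 m/s ~ 8121 m/s

8121 m/s


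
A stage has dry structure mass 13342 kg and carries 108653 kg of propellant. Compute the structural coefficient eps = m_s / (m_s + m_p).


eps = 13342 / (13342 + 108653) = 0.1094

0.1094


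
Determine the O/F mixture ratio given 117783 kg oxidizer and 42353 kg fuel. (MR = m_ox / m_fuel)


MR = 117783 / 42353 = 2.78

2.78


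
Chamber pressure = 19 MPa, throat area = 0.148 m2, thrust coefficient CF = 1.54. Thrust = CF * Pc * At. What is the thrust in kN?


F = 1.54 * 19e6 * 0.148 = 4.3305e+06 N = 4330.5 kN

4330.5 kN


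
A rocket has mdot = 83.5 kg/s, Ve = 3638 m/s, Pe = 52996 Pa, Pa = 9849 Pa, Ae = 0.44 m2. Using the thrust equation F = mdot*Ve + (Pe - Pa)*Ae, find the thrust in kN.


F = 83.5 * 3638 + (52996 - 9849) * 0.44 = 322758.0 N = 322.8 kN

322.8 kN


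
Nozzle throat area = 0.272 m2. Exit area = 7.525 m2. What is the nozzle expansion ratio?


AR = 7.525 / 0.272 = 27.7

27.7


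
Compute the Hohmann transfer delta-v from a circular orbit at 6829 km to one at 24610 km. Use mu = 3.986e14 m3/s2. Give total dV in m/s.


V1 = sqrt(mu/r1) = 7639.94 m/s
dV1 = V1*(sqrt(2*r2/(r1+r2)) - 1) = 1919.37 m/s
V2 = sqrt(mu/r2) = 4024.51 m/s
dV2 = V2*(1 - sqrt(2*r1/(r1+r2))) = 1371.91 m/s
Total dV = 3291 m/s

3291 m/s


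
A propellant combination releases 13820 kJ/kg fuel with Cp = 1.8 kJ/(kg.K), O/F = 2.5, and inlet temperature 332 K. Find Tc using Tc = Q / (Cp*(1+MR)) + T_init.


Tc = 13820 / (1.8 * (1 + 2.5)) + 332 = 2526 K

2526 K


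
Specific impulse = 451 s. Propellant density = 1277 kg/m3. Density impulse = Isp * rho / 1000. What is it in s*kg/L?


rho*Isp = 451 * 1277 / 1000 = 576 s*kg/L

576 s*kg/L


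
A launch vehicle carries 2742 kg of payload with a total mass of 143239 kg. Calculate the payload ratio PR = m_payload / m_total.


PR = 2742 / 143239 = 0.0191

0.0191


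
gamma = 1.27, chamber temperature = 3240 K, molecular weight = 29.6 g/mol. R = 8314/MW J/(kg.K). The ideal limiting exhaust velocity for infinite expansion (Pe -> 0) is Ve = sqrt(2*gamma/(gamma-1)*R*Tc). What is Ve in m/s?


R = 8314 / 29.6 = 280.88 J/(kg.K)
Ve = sqrt(2 * 1.27 / (1.27 - 1) * 280.88 * 3240) = 2926 m/s

2926 m/s


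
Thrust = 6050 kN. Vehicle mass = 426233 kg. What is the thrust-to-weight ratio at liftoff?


TWR = 6050000 / (426233 * 9.81) = 1.45

1.45


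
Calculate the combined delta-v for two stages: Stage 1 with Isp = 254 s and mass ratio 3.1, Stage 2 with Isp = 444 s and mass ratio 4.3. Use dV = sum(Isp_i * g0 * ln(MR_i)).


dV1 = 254 * 9.81 * ln(3.1) = 2819.2 m/s
dV2 = 444 * 9.81 * ln(4.3) = 6353.2 m/s
Total dV = 2819.2 + 6353.2 = 9172.4 m/s ~ 9172 m/s

9172 m/s


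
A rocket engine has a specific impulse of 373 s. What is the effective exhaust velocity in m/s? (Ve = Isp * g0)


Ve = Isp * g0 = 373 * 9.81 = 3659.1 m/s

3659.1 m/s


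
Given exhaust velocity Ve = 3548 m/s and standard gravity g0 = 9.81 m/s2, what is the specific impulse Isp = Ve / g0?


Isp = Ve / g0 = 3548 / 9.81 = 361.7 s

361.7 s


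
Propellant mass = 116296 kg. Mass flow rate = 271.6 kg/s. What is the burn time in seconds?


tb = 116296 / 271.6 = 428.2 s

428.2 s


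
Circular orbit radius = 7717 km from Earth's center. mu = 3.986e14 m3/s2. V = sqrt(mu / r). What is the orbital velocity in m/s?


V = sqrt(3.986e14 / 7717000) = 7187 m/s

7187 m/s


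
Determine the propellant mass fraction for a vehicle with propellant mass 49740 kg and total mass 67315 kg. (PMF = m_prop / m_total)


PMF = 49740 / 67315 = 0.739

0.739


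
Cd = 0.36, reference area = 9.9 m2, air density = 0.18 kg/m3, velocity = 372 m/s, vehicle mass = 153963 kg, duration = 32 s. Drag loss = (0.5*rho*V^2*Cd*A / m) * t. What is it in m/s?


D = 0.5 * 0.18 * 372^2 * 0.36 * 9.9 = 44388.05 N
a = 44388.05 / 153963 = 0.2883 m/s2
dV = 0.2883 * 32 = 9.2 m/s

9.2 m/s


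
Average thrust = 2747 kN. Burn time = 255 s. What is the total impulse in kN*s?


It = 2747 * 255 = 700485 kN*s

700485 kN*s


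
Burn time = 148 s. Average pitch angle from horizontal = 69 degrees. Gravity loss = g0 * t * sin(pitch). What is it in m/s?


GL = 9.81 * 148 * sin(69 deg) = 1355 m/s

1355 m/s


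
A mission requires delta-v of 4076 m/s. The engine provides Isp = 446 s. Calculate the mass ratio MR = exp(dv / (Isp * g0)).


Ve = 446 * 9.81 = 4375.26 m/s
MR = exp(4076 / 4375.26) = 2.539

2.539


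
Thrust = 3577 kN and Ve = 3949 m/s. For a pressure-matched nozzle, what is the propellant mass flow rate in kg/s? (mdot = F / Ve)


mdot = F / Ve = 3577000 / 3949 = 905.8 kg/s

905.8 kg/s


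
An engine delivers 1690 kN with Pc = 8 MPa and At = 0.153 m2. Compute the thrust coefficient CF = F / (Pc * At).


CF = 1690000 / (8e6 * 0.153) = 1.38

1.38


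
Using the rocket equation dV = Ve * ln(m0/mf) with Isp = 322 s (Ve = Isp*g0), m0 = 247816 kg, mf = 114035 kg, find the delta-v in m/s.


Ve = 322 * 9.81 = 3158.82 m/s
dV = 3158.82 * ln(247816/114035) = 2452 m/s

2452 m/s


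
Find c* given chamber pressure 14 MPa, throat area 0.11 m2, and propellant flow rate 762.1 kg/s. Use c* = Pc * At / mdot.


c* = 14e6 * 0.11 / 762.1 = 2021 m/s

2021 m/s


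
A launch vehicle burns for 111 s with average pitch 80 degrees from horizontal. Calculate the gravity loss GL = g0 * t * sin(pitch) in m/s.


GL = 9.81 * 111 * sin(80 deg) = 1072 m/s

1072 m/s


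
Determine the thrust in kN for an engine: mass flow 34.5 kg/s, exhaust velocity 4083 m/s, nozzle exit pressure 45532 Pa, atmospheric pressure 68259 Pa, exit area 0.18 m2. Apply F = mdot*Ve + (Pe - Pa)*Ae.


F = 34.5 * 4083 + (45532 - 68259) * 0.18 = 136773.0 N = 136.8 kN

136.8 kN


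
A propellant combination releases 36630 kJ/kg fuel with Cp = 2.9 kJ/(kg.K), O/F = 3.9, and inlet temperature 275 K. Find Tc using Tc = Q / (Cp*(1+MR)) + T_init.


Tc = 36630 / (2.9 * (1 + 3.9)) + 275 = 2853 K

2853 K


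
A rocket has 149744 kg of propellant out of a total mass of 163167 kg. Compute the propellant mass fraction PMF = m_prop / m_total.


PMF = 149744 / 163167 = 0.918

0.918


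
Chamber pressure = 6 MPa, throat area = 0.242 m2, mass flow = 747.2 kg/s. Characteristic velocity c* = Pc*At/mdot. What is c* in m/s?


c* = 6e6 * 0.242 / 747.2 = 1943 m/s

1943 m/s


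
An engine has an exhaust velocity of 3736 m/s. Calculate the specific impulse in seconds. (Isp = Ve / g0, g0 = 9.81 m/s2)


Isp = Ve / g0 = 3736 / 9.81 = 380.8 s

380.8 s


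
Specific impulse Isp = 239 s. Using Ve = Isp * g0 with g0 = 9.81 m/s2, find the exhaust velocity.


Ve = Isp * g0 = 239 * 9.81 = 2344.6 m/s

2344.6 m/s


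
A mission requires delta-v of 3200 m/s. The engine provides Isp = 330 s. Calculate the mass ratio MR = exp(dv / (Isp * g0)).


Ve = 330 * 9.81 = 3237.3 m/s
MR = exp(3200 / 3237.3) = 2.687

2.687


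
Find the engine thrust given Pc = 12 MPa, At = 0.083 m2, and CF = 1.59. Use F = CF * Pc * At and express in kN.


F = 1.59 * 12e6 * 0.083 = 1.5836e+06 N = 1583.6 kN

1583.6 kN


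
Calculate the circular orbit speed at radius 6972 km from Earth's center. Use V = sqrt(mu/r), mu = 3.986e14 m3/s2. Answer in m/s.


V = sqrt(3.986e14 / 6972000) = 7561 m/s

7561 m/s


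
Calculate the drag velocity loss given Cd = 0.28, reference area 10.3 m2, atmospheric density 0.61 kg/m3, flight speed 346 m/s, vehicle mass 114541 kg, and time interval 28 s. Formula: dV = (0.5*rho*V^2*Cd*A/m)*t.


D = 0.5 * 0.61 * 346^2 * 0.28 * 10.3 = 105304.59 N
a = 105304.59 / 114541 = 0.9194 m/s2
dV = 0.9194 * 28 = 25.7 m/s

25.7 m/s


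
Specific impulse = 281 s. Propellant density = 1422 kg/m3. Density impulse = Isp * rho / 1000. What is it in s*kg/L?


rho*Isp = 281 * 1422 / 1000 = 400 s*kg/L

400 s*kg/L


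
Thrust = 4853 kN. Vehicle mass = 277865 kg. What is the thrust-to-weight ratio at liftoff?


TWR = 4853000 / (277865 * 9.81) = 1.78

1.78


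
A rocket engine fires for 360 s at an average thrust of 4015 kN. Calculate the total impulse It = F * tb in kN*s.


It = 4015 * 360 = 1445400 kN*s

1445400 kN*s


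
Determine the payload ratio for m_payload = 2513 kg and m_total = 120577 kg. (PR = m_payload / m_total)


PR = 2513 / 120577 = 0.0208

0.0208


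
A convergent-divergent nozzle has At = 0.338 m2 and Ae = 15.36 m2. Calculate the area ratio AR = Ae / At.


AR = 15.36 / 0.338 = 45.4

45.4


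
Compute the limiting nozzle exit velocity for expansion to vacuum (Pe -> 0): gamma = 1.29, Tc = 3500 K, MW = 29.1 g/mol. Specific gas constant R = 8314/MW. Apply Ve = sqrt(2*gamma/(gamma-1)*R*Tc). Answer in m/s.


R = 8314 / 29.1 = 285.7 J/(kg.K)
Ve = sqrt(2 * 1.29 / (1.29 - 1) * 285.7 * 3500) = 2983 m/s

2983 m/s


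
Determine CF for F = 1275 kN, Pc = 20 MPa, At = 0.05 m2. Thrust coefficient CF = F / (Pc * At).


CF = 1275000 / (20e6 * 0.05) = 1.27

1.27


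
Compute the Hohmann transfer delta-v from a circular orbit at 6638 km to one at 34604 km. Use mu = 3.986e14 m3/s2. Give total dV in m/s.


V1 = sqrt(mu/r1) = 7749.08 m/s
dV1 = V1*(sqrt(2*r2/(r1+r2)) - 1) = 2289.18 m/s
V2 = sqrt(mu/r2) = 3393.95 m/s
dV2 = V2*(1 - sqrt(2*r1/(r1+r2))) = 1468.34 m/s
Total dV = 3758 m/s

3758 m/s


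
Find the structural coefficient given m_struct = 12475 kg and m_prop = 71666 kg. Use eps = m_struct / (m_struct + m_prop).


eps = 12475 / (12475 + 71666) = 0.1483

0.1483


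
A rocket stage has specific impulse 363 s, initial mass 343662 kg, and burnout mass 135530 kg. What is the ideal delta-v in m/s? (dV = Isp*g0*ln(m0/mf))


Ve = 363 * 9.81 = 3561.03 m/s
dV = 3561.03 * ln(343662/135530) = 3313 m/s

3313 m/s


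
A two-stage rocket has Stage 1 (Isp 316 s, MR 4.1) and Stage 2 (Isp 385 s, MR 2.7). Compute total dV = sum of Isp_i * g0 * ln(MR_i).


dV1 = 316 * 9.81 * ln(4.1) = 4374.0 m/s
dV2 = 385 * 9.81 * ln(2.7) = 3751.4 m/s
Total dV = 4374.0 + 3751.4 = 8125.4 m/s ~ 8125 m/s

8125 m/s


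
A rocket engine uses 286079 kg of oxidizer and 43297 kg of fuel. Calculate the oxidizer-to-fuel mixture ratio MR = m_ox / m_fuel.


MR = 286079 / 43297 = 6.61

6.61


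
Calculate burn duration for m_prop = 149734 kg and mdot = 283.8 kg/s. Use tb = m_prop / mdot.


tb = 149734 / 283.8 = 527.6 s

527.6 s


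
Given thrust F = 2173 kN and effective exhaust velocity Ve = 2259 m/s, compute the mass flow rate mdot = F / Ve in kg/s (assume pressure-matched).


mdot = F / Ve = 2173000 / 2259 = 961.9 kg/s

961.9 kg/s


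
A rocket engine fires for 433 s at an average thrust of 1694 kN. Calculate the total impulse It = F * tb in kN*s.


It = 1694 * 433 = 733502 kN*s

733502 kN*s


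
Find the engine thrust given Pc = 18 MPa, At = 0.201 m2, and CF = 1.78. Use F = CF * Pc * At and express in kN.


F = 1.78 * 18e6 * 0.201 = 6.4400e+06 N = 6440.0 kN

6440.0 kN


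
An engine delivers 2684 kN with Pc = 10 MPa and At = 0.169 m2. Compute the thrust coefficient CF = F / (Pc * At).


CF = 2684000 / (10e6 * 0.169) = 1.59

1.59


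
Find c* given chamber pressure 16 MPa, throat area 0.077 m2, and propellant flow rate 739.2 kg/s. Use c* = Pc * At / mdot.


c* = 16e6 * 0.077 / 739.2 = 1667 m/s

1667 m/s


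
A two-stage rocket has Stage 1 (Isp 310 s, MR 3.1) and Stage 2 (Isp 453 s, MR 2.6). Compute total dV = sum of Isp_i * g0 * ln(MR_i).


dV1 = 310 * 9.81 * ln(3.1) = 3440.7 m/s
dV2 = 453 * 9.81 * ln(2.6) = 4246.2 m/s
Total dV = 3440.7 + 4246.2 = 7686.9 m/s ~ 7687 m/s

7687 m/s


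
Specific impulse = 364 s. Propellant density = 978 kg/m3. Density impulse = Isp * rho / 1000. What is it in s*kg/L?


rho*Isp = 364 * 978 / 1000 = 356 s*kg/L

356 s*kg/L


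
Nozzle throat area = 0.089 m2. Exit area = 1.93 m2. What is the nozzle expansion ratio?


AR = 1.93 / 0.089 = 21.7

21.7


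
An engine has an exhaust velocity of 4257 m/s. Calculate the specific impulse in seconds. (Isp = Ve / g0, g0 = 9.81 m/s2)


Isp = Ve / g0 = 4257 / 9.81 = 433.9 s

433.9 s


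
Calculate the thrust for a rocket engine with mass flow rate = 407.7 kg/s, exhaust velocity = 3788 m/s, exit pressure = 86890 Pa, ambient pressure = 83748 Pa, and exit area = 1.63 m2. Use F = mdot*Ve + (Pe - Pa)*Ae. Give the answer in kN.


F = 407.7 * 3788 + (86890 - 83748) * 1.63 = 1.5495e+06 N = 1549.5 kN

1549.5 kN


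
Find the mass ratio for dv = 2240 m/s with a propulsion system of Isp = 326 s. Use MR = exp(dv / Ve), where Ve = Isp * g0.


Ve = 326 * 9.81 = 3198.06 m/s
MR = exp(2240 / 3198.06) = 2.015

2.015


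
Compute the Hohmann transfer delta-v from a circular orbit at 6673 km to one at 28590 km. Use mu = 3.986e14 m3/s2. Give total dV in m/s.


V1 = sqrt(mu/r1) = 7728.73 m/s
dV1 = V1*(sqrt(2*r2/(r1+r2)) - 1) = 2112.98 m/s
V2 = sqrt(mu/r2) = 3733.89 m/s
dV2 = V2*(1 - sqrt(2*r1/(r1+r2))) = 1436.8 m/s
Total dV = 3550 m/s

3550 m/s


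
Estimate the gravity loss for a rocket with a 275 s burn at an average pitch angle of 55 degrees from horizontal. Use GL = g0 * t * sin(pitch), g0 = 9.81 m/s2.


GL = 9.81 * 275 * sin(55 deg) = 2210 m/s

2210 m/s


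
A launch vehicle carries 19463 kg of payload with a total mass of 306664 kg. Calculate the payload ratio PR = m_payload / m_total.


PR = 19463 / 306664 = 0.0635

0.0635


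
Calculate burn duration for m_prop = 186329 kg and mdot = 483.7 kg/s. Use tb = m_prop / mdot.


tb = 186329 / 483.7 = 385.2 s

385.2 s


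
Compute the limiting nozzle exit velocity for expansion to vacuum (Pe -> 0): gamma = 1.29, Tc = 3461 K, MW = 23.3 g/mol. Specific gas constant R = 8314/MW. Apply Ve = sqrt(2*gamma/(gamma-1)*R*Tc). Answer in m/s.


R = 8314 / 23.3 = 356.82 J/(kg.K)
Ve = sqrt(2 * 1.29 / (1.29 - 1) * 356.82 * 3461) = 3315 m/s

3315 m/s


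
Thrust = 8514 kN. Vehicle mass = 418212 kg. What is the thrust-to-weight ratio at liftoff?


TWR = 8514000 / (418212 * 9.81) = 2.08

2.08


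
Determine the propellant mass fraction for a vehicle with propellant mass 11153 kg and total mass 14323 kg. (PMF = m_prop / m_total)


PMF = 11153 / 14323 = 0.779

0.779


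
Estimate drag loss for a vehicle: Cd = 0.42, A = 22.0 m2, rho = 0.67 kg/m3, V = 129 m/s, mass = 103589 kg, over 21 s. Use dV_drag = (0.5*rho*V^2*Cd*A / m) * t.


D = 0.5 * 0.67 * 129^2 * 0.42 * 22.0 = 51510.55 N
a = 51510.55 / 103589 = 0.4973 m/s2
dV = 0.4973 * 21 = 10.4 m/s

10.4 m/s


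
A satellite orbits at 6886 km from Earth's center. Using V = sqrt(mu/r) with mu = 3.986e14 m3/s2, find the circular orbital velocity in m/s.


V = sqrt(3.986e14 / 6886000) = 7608 m/s

7608 m/s


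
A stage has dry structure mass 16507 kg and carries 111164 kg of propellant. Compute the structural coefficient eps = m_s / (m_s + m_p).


eps = 16507 / (16507 + 111164) = 0.1293

0.1293


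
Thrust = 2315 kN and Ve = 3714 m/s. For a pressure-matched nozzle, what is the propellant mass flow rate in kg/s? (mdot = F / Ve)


mdot = F / Ve = 2315000 / 3714 = 623.3 kg/s

623.3 kg/s


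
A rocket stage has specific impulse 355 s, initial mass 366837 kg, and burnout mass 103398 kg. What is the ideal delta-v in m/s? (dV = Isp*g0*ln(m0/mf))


Ve = 355 * 9.81 = 3482.55 m/s
dV = 3482.55 * ln(366837/103398) = 4410 m/s

4410 m/s


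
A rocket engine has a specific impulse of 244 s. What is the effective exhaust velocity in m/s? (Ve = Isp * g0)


Ve = Isp * g0 = 244 * 9.81 = 2393.6 m/s

2393.6 m/s


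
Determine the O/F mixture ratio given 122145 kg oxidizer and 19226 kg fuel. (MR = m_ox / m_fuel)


MR = 122145 / 19226 = 6.35

6.35


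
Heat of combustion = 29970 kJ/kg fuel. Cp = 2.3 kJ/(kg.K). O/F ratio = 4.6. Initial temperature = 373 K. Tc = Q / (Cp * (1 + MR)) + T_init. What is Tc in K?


Tc = 29970 / (2.3 * (1 + 4.6)) + 373 = 2700 K

2700 K


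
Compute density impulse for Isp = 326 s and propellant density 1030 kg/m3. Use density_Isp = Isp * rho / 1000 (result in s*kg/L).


rho*Isp = 326 * 1030 / 1000 = 336 s*kg/L

336 s*kg/L


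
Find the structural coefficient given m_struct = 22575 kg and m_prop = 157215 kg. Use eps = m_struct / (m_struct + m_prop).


eps = 22575 / (22575 + 157215) = 0.1256

0.1256


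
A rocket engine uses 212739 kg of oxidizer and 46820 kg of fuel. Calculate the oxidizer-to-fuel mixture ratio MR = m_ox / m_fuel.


MR = 212739 / 46820 = 4.54

4.54


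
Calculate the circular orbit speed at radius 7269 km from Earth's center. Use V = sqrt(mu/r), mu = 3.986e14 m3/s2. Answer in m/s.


V = sqrt(3.986e14 / 7269000) = 7405 m/s

7405 m/s


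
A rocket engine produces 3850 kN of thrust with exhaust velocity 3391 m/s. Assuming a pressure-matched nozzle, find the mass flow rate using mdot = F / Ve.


mdot = F / Ve = 3850000 / 3391 = 1135.4 kg/s

1135.4 kg/s


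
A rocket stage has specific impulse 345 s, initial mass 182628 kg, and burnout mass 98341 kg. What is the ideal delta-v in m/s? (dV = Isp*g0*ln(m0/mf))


Ve = 345 * 9.81 = 3384.45 m/s
dV = 3384.45 * ln(182628/98341) = 2095 m/s

2095 m/s


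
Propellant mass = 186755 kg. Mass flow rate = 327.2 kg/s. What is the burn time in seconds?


tb = 186755 / 327.2 = 570.8 s

570.8 s


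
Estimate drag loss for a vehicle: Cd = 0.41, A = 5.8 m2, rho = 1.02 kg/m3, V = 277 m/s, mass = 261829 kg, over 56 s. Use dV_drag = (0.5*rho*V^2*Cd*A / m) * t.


D = 0.5 * 1.02 * 277^2 * 0.41 * 5.8 = 93055.4 N
a = 93055.4 / 261829 = 0.3554 m/s2
dV = 0.3554 * 56 = 19.9 m/s

19.9 m/s


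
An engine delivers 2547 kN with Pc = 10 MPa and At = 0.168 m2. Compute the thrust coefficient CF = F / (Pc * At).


CF = 2547000 / (10e6 * 0.168) = 1.52

1.52


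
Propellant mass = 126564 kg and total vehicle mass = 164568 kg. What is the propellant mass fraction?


PMF = 126564 / 164568 = 0.769

0.769


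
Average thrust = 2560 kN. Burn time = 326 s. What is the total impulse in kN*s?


It = 2560 * 326 = 834560 kN*s

834560 kN*s


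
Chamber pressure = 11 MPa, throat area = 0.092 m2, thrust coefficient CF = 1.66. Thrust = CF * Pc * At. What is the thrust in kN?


F = 1.66 * 11e6 * 0.092 = 1.6799e+06 N = 1679.9 kN

1679.9 kN


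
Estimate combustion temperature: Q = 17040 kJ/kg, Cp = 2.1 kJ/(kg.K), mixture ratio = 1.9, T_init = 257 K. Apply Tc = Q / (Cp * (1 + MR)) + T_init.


Tc = 17040 / (2.1 * (1 + 1.9)) + 257 = 3055 K

3055 K


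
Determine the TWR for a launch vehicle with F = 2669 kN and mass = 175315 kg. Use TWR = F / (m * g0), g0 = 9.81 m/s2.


TWR = 2669000 / (175315 * 9.81) = 1.55

1.55


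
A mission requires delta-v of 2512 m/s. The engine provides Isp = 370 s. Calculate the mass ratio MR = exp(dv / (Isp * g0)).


Ve = 370 * 9.81 = 3629.7 m/s
MR = exp(2512 / 3629.7) = 1.998

1.998


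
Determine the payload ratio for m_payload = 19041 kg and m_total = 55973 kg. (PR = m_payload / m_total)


PR = 19041 / 55973 = 0.3402

0.3402


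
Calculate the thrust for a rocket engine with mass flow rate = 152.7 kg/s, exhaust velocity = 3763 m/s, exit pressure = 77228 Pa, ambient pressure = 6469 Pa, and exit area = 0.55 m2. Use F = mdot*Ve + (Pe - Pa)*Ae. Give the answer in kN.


F = 152.7 * 3763 + (77228 - 6469) * 0.55 = 613528.0 N = 613.5 kN

613.5 kN


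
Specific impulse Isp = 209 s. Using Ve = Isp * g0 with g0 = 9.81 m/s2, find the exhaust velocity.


Ve = Isp * g0 = 209 * 9.81 = 2050.3 m/s

2050.3 m/s


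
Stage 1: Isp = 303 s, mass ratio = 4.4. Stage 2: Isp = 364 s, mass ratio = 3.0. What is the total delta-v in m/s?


dV1 = 303 * 9.81 * ln(4.4) = 4404.0 m/s
dV2 = 364 * 9.81 * ln(3.0) = 3923.0 m/s
Total dV = 4404.0 + 3923.0 = 8327.0 m/s ~ 8327 m/s

8327 m/s


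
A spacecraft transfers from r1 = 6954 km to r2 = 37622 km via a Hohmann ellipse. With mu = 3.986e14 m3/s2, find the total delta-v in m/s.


V1 = sqrt(mu/r1) = 7570.97 m/s
dV1 = V1*(sqrt(2*r2/(r1+r2)) - 1) = 2265.45 m/s
V2 = sqrt(mu/r2) = 3254.98 m/s
dV2 = V2*(1 - sqrt(2*r1/(r1+r2))) = 1436.83 m/s
Total dV = 3702 m/s

3702 m/s


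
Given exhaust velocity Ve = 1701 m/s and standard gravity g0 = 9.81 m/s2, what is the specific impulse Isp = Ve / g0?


Isp = Ve / g0 = 1701 / 9.81 = 173.4 s

173.4 s


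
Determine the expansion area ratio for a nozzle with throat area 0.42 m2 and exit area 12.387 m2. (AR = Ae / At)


AR = 12.387 / 0.42 = 29.5

29.5


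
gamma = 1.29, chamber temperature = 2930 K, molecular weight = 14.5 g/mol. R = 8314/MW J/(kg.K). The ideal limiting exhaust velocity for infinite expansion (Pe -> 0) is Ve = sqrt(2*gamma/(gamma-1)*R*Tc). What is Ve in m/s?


R = 8314 / 14.5 = 573.38 J/(kg.K)
Ve = sqrt(2 * 1.29 / (1.29 - 1) * 573.38 * 2930) = 3866 m/s

3866 m/s


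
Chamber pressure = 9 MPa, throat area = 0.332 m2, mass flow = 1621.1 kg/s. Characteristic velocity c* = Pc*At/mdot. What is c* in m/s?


c* = 9e6 * 0.332 / 1621.1 = 1843 m/s

1843 m/s


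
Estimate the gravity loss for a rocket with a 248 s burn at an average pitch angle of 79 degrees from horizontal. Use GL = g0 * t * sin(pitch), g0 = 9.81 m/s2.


GL = 9.81 * 248 * sin(79 deg) = 2388 m/s

2388 m/s


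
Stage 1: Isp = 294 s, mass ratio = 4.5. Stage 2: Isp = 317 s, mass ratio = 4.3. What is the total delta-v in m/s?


dV1 = 294 * 9.81 * ln(4.5) = 4338.0 m/s
dV2 = 317 * 9.81 * ln(4.3) = 4536.0 m/s
Total dV = 4338.0 + 4536.0 = 8874.0 m/s ~ 8874 m/s

8874 m/s


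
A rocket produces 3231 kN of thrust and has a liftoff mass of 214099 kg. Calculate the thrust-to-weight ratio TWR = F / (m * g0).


TWR = 3231000 / (214099 * 9.81) = 1.54

1.54


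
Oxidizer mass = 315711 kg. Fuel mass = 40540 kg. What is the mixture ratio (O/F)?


MR = 315711 / 40540 = 7.79

7.79


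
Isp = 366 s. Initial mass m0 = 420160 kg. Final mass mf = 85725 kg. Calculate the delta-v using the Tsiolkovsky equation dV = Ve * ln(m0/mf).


Ve = 366 * 9.81 = 3590.46 m/s
dV = 3590.46 * ln(420160/85725) = 5707 m/s

5707 m/s


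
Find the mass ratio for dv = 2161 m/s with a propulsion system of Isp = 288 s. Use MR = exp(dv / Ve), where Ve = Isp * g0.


Ve = 288 * 9.81 = 2825.28 m/s
MR = exp(2161 / 2825.28) = 2.149

2.149


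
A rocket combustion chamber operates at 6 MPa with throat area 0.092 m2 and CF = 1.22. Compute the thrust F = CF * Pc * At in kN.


F = 1.22 * 6e6 * 0.092 = 673440.0 N = 673.4 kN

673.4 kN


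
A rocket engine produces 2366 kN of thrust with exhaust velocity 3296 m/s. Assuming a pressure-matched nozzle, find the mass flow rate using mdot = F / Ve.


mdot = F / Ve = 2366000 / 3296 = 717.8 kg/s

717.8 kg/s


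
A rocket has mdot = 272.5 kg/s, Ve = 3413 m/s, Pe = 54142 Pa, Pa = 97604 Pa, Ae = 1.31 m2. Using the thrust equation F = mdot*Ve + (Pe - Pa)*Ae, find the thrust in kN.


F = 272.5 * 3413 + (54142 - 97604) * 1.31 = 873107.0 N = 873.1 kN

873.1 kN


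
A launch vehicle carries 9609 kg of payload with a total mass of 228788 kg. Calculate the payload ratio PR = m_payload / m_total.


PR = 9609 / 228788 = 0.042

0.042


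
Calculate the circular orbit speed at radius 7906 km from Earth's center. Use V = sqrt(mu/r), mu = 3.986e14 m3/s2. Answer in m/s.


V = sqrt(3.986e14 / 7906000) = 7101 m/s

7101 m/s


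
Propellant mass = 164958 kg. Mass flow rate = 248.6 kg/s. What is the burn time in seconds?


tb = 164958 / 248.6 = 663.5 s

663.5 s


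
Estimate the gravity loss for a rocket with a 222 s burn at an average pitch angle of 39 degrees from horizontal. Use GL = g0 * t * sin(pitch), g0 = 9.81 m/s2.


GL = 9.81 * 222 * sin(39 deg) = 1371 m/s

1371 m/s


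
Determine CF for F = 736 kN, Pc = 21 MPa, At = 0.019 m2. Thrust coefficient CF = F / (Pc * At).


CF = 736000 / (21e6 * 0.019) = 1.84

1.84


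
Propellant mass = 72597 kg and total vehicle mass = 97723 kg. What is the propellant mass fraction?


PMF = 72597 / 97723 = 0.743

0.743


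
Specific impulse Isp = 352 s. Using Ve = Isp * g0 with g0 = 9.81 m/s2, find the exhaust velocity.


Ve = Isp * g0 = 352 * 9.81 = 3453.1 m/s

3453.1 m/s


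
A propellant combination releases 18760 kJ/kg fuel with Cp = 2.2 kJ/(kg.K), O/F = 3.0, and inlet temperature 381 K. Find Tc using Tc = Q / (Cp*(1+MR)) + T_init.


Tc = 18760 / (2.2 * (1 + 3.0)) + 381 = 2513 K

2513 K


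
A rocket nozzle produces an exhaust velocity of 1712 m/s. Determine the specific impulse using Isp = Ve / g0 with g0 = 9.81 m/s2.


Isp = Ve / g0 = 1712 / 9.81 = 174.5 s

174.5 s


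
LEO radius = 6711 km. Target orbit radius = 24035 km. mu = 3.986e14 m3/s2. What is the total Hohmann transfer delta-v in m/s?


V1 = sqrt(mu/r1) = 7706.82 m/s
dV1 = V1*(sqrt(2*r2/(r1+r2)) - 1) = 1929.65 m/s
V2 = sqrt(mu/r2) = 4072.36 m/s
dV2 = V2*(1 - sqrt(2*r1/(r1+r2))) = 1381.69 m/s
Total dV = 3311 m/s

3311 m/s


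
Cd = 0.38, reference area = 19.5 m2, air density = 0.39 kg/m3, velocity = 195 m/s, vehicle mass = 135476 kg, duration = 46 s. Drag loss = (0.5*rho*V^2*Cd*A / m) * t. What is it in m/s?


D = 0.5 * 0.39 * 195^2 * 0.38 * 19.5 = 54944.22 N
a = 54944.22 / 135476 = 0.4056 m/s2
dV = 0.4056 * 46 = 18.7 m/s

18.7 m/s


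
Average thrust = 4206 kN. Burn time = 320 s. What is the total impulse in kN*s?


It = 4206 * 320 = 1345920 kN*s

1345920 kN*s


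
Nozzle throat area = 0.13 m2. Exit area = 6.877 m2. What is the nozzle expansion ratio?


AR = 6.877 / 0.13 = 52.9

52.9


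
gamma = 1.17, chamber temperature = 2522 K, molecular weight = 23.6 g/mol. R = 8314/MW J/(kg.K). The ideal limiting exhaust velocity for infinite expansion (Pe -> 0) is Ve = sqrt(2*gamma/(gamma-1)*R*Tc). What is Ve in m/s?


R = 8314 / 23.6 = 352.29 J/(kg.K)
Ve = sqrt(2 * 1.17 / (1.17 - 1) * 352.29 * 2522) = 3497 m/s

3497 m/s


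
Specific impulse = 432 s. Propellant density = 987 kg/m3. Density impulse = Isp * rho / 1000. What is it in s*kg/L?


rho*Isp = 432 * 987 / 1000 = 426 s*kg/L

426 s*kg/L


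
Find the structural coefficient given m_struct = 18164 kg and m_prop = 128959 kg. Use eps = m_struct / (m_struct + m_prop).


eps = 18164 / (18164 + 128959) = 0.1235

0.1235


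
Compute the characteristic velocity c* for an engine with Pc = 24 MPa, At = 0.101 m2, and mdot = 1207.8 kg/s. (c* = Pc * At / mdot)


c* = 24e6 * 0.101 / 1207.8 = 2007 m/s

2007 m/s


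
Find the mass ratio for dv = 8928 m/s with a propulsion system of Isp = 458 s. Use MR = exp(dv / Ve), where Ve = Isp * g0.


Ve = 458 * 9.81 = 4492.98 m/s
MR = exp(8928 / 4492.98) = 7.294

7.294


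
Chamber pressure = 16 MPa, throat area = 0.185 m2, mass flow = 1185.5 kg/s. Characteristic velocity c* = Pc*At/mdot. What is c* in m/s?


c* = 16e6 * 0.185 / 1185.5 = 2497 m/s

2497 m/s


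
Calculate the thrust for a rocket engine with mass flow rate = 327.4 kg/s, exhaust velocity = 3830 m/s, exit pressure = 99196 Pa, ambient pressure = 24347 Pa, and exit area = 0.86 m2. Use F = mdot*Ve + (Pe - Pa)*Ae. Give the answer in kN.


F = 327.4 * 3830 + (99196 - 24347) * 0.86 = 1.3183e+06 N = 1318.3 kN

1318.3 kN


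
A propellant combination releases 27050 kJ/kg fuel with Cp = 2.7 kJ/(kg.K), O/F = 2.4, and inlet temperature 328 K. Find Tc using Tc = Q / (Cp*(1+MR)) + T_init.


Tc = 27050 / (2.7 * (1 + 2.4)) + 328 = 3275 K

3275 K


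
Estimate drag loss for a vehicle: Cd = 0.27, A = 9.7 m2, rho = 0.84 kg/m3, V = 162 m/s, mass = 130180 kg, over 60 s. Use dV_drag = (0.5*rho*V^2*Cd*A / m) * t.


D = 0.5 * 0.84 * 162^2 * 0.27 * 9.7 = 28867.88 N
a = 28867.88 / 130180 = 0.2218 m/s2
dV = 0.2218 * 60 = 13.3 m/s

13.3 m/s


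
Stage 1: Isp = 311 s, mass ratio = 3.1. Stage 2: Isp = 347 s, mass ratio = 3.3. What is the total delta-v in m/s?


dV1 = 311 * 9.81 * ln(3.1) = 3451.8 m/s
dV2 = 347 * 9.81 * ln(3.3) = 4064.2 m/s
Total dV = 3451.8 + 4064.2 = 7516.0 m/s ~ 7516 m/s

7516 m/s


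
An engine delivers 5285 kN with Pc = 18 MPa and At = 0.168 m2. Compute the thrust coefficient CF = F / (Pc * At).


CF = 5285000 / (18e6 * 0.168) = 1.75

1.75


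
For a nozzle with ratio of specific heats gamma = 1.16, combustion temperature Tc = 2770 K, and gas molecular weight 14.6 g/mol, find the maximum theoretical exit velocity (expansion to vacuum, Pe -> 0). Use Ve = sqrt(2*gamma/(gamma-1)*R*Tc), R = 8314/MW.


R = 8314 / 14.6 = 569.45 J/(kg.K)
Ve = sqrt(2 * 1.16 / (1.16 - 1) * 569.45 * 2770) = 4782 m/s

4782 m/s


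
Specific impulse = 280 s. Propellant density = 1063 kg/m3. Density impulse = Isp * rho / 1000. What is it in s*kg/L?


rho*Isp = 280 * 1063 / 1000 = 298 s*kg/L

298 s*kg/L


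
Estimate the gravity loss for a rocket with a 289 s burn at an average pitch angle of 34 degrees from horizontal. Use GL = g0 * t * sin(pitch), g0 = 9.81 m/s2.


GL = 9.81 * 289 * sin(34 deg) = 1585 m/s

1585 m/s


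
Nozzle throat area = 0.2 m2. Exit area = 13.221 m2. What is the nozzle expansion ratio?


AR = 13.221 / 0.2 = 66.1

66.1


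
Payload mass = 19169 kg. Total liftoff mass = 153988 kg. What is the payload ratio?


PR = 19169 / 153988 = 0.1245

0.1245


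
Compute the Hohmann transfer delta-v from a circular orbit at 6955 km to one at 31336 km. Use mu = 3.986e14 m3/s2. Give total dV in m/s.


V1 = sqrt(mu/r1) = 7570.42 m/s
dV1 = V1*(sqrt(2*r2/(r1+r2)) - 1) = 2114.78 m/s
V2 = sqrt(mu/r2) = 3566.54 m/s
dV2 = V2*(1 - sqrt(2*r1/(r1+r2))) = 1416.92 m/s
Total dV = 3532 m/s

3532 m/s


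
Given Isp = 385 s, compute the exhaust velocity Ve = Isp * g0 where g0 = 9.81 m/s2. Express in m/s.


Ve = Isp * g0 = 385 * 9.81 = 3776.9 m/s

3776.9 m/s


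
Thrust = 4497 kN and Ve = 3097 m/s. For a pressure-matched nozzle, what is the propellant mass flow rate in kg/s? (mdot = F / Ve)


mdot = F / Ve = 4497000 / 3097 = 1452.1 kg/s

1452.1 kg/s


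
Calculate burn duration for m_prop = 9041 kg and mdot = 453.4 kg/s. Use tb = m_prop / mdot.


tb = 9041 / 453.4 = 19.9 s

19.9 s


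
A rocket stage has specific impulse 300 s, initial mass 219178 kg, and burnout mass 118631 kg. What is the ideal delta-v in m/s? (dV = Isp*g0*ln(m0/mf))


Ve = 300 * 9.81 = 2943.0 m/s
dV = 2943.0 * ln(219178/118631) = 1807 m/s

1807 m/s


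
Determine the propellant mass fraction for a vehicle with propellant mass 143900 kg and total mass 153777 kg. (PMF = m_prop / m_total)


PMF = 143900 / 153777 = 0.936

0.936


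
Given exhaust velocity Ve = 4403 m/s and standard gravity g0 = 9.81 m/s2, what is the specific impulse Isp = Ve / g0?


Isp = Ve / g0 = 4403 / 9.81 = 448.8 s

448.8 s


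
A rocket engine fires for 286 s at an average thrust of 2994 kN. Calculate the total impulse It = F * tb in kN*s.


It = 2994 * 286 = 856284 kN*s

856284 kN*s


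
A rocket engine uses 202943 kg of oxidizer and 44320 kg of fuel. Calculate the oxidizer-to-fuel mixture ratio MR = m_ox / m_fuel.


MR = 202943 / 44320 = 4.58

4.58


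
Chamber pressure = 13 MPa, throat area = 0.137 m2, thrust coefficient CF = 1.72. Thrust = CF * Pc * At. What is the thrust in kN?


F = 1.72 * 13e6 * 0.137 = 3.0633e+06 N = 3063.3 kN

3063.3 kN


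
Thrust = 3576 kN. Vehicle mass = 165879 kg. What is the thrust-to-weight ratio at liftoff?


TWR = 3576000 / (165879 * 9.81) = 2.2

2.2


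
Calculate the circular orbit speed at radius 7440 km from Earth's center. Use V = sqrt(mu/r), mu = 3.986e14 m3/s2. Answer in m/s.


V = sqrt(3.986e14 / 7440000) = 7320 m/s

7320 m/s


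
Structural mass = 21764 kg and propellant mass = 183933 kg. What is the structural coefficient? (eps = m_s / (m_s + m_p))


eps = 21764 / (21764 + 183933) = 0.1058

0.1058


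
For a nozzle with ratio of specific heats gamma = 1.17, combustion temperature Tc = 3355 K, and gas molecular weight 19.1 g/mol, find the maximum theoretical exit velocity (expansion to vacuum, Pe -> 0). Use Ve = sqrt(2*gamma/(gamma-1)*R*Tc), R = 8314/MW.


R = 8314 / 19.1 = 435.29 J/(kg.K)
Ve = sqrt(2 * 1.17 / (1.17 - 1) * 435.29 * 3355) = 4484 m/s

4484 m/s


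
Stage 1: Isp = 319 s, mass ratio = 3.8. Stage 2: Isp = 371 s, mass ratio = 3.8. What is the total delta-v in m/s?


dV1 = 319 * 9.81 * ln(3.8) = 4177.7 m/s
dV2 = 371 * 9.81 * ln(3.8) = 4858.7 m/s
Total dV = 4177.7 + 4858.7 = 9036.4 m/s ~ 9036 m/s

9036 m/s


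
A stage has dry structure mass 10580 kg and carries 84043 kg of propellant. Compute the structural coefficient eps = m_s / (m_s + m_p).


eps = 10580 / (10580 + 84043) = 0.1118

0.1118


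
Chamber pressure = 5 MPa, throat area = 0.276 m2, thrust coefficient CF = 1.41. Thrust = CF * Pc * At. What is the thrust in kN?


F = 1.41 * 5e6 * 0.276 = 1.9458e+06 N = 1945.8 kN

1945.8 kN


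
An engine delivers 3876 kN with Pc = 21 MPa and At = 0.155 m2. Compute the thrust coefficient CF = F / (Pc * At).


CF = 3876000 / (21e6 * 0.155) = 1.19

1.19


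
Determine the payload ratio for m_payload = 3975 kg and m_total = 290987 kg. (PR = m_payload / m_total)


PR = 3975 / 290987 = 0.0137

0.0137


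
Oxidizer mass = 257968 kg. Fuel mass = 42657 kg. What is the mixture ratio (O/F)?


MR = 257968 / 42657 = 6.05

6.05


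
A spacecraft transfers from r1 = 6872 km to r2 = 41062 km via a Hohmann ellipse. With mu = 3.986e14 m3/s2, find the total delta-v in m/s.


V1 = sqrt(mu/r1) = 7616.0 m/s
dV1 = V1*(sqrt(2*r2/(r1+r2)) - 1) = 2352.74 m/s
V2 = sqrt(mu/r2) = 3115.65 m/s
dV2 = V2*(1 - sqrt(2*r1/(r1+r2))) = 1447.31 m/s
Total dV = 3800 m/s

3800 m/s


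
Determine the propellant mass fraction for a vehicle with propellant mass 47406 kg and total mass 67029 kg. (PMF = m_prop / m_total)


PMF = 47406 / 67029 = 0.707

0.707


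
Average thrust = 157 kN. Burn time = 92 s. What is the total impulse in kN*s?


It = 157 * 92 = 14444 kN*s

14444 kN*s


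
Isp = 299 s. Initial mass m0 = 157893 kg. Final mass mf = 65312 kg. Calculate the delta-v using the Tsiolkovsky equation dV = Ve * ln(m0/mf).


Ve = 299 * 9.81 = 2933.19 m/s
dV = 2933.19 * ln(157893/65312) = 2589 m/s

2589 m/s


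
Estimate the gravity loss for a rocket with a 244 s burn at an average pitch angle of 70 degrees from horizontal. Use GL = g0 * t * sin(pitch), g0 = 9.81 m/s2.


GL = 9.81 * 244 * sin(70 deg) = 2249 m/s

2249 m/s


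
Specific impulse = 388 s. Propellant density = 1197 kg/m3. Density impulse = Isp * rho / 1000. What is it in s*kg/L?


rho*Isp = 388 * 1197 / 1000 = 464 s*kg/L

464 s*kg/L


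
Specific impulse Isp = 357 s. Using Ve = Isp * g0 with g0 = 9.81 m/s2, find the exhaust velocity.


Ve = Isp * g0 = 357 * 9.81 = 3502.2 m/s

3502.2 m/s


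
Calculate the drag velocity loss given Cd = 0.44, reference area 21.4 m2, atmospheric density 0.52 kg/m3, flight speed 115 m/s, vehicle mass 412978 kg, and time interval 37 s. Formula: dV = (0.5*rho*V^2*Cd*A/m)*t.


D = 0.5 * 0.52 * 115^2 * 0.44 * 21.4 = 32376.92 N
a = 32376.92 / 412978 = 0.0784 m/s2
dV = 0.0784 * 37 = 2.9 m/s

2.9 m/s
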